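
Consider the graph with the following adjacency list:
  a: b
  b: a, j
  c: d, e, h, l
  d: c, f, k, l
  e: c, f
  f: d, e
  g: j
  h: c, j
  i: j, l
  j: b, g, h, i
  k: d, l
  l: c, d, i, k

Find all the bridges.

a-b, b-j, g-j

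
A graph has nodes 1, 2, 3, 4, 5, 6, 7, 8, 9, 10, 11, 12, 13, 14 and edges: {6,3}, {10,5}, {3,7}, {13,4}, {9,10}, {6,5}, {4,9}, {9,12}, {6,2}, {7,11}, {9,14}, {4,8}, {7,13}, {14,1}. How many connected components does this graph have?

Starting from 1 we can reach 1, 2, 3, 4, 5, 6, 7, 8, 9, 10, 11, 12, 13, 14. That is one component of size 14.
Total: 1 component.

1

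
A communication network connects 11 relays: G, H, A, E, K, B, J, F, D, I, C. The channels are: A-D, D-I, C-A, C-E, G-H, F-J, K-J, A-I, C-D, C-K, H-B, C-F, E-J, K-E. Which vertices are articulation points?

Removing C increases the component count from 2 to 3, so C is a cut vertex.
Removing H increases the component count from 2 to 3, so H is a cut vertex.
By contrast removing D leaves 2 components; it is not a cut vertex. No other vertex is a cut vertex either.

C, H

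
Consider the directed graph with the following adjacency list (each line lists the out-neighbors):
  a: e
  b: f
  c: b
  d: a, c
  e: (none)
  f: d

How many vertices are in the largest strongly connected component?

4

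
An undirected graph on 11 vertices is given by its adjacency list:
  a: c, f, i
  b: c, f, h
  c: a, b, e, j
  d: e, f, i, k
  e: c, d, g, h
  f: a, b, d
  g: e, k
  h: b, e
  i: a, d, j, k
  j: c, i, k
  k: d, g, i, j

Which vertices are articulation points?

none

Removing k, for instance, still leaves 1 component. No single vertex removal increases the component count — the graph has no articulation points.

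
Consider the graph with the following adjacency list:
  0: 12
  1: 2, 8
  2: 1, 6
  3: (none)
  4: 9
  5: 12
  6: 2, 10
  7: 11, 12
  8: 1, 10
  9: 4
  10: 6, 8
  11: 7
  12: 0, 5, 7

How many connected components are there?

4

3 is isolated — a component by itself.
Starting from 4 we can reach 4, 9. That is one component of size 2.
Starting from 1 we can reach 1, 2, 6, 8, 10. That is one component of size 5.
Starting from 0 we can reach 0, 5, 7, 11, 12. That is one component of size 5.
Total: 4 components.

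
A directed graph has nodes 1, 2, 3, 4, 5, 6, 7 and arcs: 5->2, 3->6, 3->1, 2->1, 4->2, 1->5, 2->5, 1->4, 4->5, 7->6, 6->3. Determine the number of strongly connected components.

{1, 2, 4, 5} are all mutually reachable — one SCC of size 4.
{3, 6} are all mutually reachable — one SCC of size 2.
{7} is an SCC by itself.
That gives 3 strongly connected components.

3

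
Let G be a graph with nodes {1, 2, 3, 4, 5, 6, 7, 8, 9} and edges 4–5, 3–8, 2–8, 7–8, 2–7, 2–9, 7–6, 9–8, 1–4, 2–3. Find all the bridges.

1-4, 4-5, 6-7

The edges on the cycle 2-9-8-3-2 are not bridges since each lies on that cycle.
But removing 1–4 disconnects 1 from 4; removing 6–7 disconnects 6 from 7; removing 5–4 disconnects 5 from 4 — these are bridges.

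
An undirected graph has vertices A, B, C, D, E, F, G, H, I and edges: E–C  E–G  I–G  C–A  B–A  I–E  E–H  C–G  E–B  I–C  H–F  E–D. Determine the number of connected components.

Starting from A we can reach A, B, C, D, E, F, G, H, I. That is one component of size 9.
Total: 1 component.

1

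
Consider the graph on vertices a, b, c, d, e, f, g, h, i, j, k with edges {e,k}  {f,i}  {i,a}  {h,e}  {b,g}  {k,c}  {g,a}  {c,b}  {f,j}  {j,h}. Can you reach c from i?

Yes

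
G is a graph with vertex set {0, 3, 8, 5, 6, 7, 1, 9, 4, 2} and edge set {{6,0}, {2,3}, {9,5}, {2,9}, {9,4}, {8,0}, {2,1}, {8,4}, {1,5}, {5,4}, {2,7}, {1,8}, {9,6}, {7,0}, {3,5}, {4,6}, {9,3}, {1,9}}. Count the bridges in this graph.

The edges on the cycle 2-1-8-0-6-4-9-2 are not bridges since each lies on that cycle.
Every edge lies on some cycle, so there are no bridges.

0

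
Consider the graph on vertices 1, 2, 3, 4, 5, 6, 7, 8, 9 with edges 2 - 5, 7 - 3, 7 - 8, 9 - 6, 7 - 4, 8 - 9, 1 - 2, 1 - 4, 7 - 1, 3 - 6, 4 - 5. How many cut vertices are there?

1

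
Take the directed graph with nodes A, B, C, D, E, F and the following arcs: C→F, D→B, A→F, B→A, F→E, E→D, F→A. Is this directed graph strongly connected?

There is no directed path from D to C, so the graph is not strongly connected.

No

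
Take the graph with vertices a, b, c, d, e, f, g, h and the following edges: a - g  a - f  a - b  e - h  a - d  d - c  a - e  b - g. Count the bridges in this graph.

The edges on the cycle a-b-g-a are not bridges since each lies on that cycle.
But removing e - h disconnects e from h; removing a - f disconnects a from f; removing a - e disconnects a from e; removing a - d disconnects a from d — these are bridges.
In total 5 edges are bridges.

5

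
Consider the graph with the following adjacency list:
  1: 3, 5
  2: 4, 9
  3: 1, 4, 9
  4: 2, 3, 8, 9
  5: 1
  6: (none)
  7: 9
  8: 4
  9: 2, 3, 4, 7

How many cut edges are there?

The edges on the cycle 4-9-2-4 are not bridges since each lies on that cycle.
But removing 5-1 disconnects 5 from 1; removing 7-9 disconnects 7 from 9; removing 8-4 disconnects 8 from 4; removing 3-1 disconnects 3 from 1 — these are bridges.
That makes 4 bridges.

4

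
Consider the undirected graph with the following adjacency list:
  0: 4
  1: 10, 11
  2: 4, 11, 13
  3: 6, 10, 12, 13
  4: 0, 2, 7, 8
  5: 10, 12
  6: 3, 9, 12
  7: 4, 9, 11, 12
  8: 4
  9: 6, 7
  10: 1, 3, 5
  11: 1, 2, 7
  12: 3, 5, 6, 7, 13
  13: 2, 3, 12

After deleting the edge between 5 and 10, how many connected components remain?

1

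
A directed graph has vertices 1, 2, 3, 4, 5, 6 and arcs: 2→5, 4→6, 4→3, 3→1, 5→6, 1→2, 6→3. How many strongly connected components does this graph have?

{1, 2, 3, 5, 6} are all mutually reachable — one SCC of size 5.
{4} is an SCC by itself.
That gives 2 strongly connected components.

2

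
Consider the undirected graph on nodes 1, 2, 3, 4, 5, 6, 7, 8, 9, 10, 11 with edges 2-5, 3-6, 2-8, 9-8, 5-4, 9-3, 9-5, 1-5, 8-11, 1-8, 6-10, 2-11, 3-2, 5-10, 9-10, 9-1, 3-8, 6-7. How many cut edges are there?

The edges on the cycle 9-3-6-10-9 are not bridges since each lies on that cycle.
But removing 5-4 disconnects 5 from 4; removing 7-6 disconnects 7 from 6 — these are bridges.
That makes 2 bridges.

2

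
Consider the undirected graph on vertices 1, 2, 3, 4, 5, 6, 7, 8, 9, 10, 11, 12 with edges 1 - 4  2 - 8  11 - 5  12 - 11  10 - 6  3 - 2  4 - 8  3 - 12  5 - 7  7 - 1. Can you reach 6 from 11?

The component containing 11 is {1, 2, 3, 4, 5, 7, 8, 11, 12}, and 6 is not in it.

No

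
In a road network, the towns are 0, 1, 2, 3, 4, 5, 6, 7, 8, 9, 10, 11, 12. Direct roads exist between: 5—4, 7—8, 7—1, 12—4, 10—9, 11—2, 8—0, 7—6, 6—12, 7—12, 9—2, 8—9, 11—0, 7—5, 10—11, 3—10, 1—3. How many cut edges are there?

The edges on the cycle 10-9-2-11-10 are not bridges since each lies on that cycle.
Every edge lies on some cycle, so there are no bridges.

0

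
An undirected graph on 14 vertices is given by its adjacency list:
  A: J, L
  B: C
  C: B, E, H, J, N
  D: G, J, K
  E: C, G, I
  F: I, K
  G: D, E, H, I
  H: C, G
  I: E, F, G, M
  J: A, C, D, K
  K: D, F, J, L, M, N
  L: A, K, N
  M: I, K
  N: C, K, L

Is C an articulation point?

Yes

Deleting C raises the number of components from 1 to 2, so C is a cut vertex.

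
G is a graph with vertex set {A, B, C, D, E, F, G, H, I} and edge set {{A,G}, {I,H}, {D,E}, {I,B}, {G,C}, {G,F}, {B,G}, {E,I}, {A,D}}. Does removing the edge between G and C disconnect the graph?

Yes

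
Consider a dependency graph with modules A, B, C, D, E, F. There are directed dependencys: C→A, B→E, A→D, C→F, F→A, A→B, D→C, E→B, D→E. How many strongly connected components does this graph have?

{A, C, D, F} are all mutually reachable — one SCC of size 4.
{B, E} are all mutually reachable — one SCC of size 2.
That gives 2 strongly connected components.

2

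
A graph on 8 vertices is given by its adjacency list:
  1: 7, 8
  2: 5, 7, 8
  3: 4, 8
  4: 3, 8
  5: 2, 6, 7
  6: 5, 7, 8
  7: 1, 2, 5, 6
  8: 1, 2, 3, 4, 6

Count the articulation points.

1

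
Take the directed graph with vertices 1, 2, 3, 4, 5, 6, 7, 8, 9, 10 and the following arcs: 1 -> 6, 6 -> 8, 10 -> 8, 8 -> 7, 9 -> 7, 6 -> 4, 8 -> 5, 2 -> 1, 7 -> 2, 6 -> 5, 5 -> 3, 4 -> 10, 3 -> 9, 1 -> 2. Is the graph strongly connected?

Yes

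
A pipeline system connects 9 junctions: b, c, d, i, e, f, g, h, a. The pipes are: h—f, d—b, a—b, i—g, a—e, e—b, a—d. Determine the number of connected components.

4

c is isolated — a component by itself.
Starting from g we can reach g, i. That is one component of size 2.
Starting from f we can reach f, h. That is one component of size 2.
Starting from a we can reach a, b, d, e. That is one component of size 4.
Total: 4 components.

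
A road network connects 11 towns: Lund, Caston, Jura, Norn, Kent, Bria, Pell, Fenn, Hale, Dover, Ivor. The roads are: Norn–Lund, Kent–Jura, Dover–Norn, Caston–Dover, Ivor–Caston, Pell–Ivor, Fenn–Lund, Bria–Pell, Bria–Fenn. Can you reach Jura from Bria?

No

The component containing Bria is {Bria, Fenn, Ivor, Lund, Norn, Pell, Dover, Caston}, and Jura is not in it.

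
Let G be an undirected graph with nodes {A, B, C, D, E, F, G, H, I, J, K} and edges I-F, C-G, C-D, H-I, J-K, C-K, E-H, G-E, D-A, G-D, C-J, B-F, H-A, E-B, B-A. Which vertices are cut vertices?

C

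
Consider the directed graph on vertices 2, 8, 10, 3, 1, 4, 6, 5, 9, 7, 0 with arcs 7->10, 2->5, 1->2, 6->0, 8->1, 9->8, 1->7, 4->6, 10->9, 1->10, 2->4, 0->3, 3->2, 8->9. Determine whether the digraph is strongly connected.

No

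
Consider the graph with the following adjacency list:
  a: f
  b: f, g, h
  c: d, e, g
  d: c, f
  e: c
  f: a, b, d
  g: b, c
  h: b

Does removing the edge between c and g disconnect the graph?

No

After removing c-g, the path c-d-f-b-g still connects them, so the edge is not a bridge.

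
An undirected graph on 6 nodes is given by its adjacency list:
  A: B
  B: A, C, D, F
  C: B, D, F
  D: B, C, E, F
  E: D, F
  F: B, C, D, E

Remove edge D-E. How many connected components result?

1

D and E are still connected via D-F-E, so the component count stays at 1.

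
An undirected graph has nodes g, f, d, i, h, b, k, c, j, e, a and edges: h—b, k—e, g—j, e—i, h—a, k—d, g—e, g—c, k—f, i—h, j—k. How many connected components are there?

1

Starting from a we can reach a, b, c, d, e, f, g, h, i, j, k. That is one component of size 11.
Total: 1 component.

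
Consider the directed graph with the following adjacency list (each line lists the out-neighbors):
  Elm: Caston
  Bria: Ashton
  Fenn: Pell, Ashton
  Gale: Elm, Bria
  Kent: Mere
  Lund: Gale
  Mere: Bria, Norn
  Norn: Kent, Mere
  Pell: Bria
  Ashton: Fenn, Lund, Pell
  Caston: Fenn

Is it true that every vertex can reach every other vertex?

There is no directed path from Caston to Kent, so the graph is not strongly connected.

No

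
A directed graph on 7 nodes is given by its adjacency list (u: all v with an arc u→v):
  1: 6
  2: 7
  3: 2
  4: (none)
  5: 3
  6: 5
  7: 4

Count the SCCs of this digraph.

7

{6} is an SCC by itself.
{2} is an SCC by itself.
{1} is an SCC by itself.
{7} is an SCC by itself.
{5} is an SCC by itself.
(and 2 more singleton SCCs)
That gives 7 strongly connected components.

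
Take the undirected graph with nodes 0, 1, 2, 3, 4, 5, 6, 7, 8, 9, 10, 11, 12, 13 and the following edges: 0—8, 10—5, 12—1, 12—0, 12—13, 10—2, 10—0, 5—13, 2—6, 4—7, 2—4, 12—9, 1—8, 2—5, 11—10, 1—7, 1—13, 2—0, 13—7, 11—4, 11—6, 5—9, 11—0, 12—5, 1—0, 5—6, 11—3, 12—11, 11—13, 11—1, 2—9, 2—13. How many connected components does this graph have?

1

Starting from 0 we can reach 0, 1, 2, 3, 4, 5, 6, 7, 8, 9, 10, 11, 12, 13. That is one component of size 14.
Total: 1 component.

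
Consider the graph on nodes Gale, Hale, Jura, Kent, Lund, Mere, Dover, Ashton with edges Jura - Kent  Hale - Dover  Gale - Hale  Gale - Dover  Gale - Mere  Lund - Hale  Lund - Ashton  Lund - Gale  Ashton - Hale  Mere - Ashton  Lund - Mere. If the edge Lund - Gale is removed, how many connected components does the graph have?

2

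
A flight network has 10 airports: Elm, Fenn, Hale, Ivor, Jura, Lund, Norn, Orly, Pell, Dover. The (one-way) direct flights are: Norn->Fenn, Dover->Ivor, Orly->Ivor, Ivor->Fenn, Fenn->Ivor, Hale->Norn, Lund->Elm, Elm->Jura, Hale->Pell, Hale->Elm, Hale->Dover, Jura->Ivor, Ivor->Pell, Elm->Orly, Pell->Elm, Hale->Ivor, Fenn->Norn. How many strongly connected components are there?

{Elm, Fenn, Ivor, Jura, Norn, Orly, Pell} are all mutually reachable — one SCC of size 7.
{Lund} is an SCC by itself.
{Hale} is an SCC by itself.
{Dover} is an SCC by itself.
That gives 4 strongly connected components.

4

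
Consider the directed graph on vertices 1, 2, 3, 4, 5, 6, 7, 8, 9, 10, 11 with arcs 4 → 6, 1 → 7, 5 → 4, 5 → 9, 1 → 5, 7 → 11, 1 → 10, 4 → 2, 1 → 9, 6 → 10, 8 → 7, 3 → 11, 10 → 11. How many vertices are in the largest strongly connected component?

1

{7} is an SCC by itself.
{9} is an SCC by itself.
{11} is an SCC by itself.
{4} is an SCC by itself.
{10} is an SCC by itself.
(and 6 more singleton SCCs)
The largest has 1 vertex.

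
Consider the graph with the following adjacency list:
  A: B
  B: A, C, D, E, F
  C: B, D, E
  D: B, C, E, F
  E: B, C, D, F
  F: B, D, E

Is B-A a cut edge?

Removing B-A leaves no path between B and A: the component count goes from 1 to 2. So it is a bridge.

Yes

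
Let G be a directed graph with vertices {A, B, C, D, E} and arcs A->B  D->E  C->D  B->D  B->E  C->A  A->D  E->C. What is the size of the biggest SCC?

5

{A, B, C, D, E} are all mutually reachable — one SCC of size 5.
The largest has 5 vertices.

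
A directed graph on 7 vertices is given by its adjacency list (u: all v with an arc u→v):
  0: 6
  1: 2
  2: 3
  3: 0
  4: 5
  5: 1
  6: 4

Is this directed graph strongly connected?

From 0 we can reach every vertex (0, 1, 2, 3, 4, 5, 6), and every vertex can reach 0 (0, 1, 2, 3, 4, 5, 6). So the whole graph is one strongly connected component.

Yes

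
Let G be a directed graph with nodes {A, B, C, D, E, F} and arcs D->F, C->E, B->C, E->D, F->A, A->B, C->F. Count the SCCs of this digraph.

1

{A, B, C, D, E, F} are all mutually reachable — one SCC of size 6.
That gives 1 strongly connected component.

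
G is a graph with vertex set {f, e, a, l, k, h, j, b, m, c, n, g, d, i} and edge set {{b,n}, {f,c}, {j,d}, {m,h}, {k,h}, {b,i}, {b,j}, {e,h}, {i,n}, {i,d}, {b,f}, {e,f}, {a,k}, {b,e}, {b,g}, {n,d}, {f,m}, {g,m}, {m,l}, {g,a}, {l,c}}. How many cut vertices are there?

Removing b increases the component count from 1 to 2, so b is a cut vertex.
By contrast removing m leaves 1 component; it is not a cut vertex. No other vertex is a cut vertex either.

1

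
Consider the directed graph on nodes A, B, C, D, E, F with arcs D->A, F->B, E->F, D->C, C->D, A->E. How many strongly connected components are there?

5

{C, D} are all mutually reachable — one SCC of size 2.
{F} is an SCC by itself.
{E} is an SCC by itself.
{A} is an SCC by itself.
{B} is an SCC by itself.
That gives 5 strongly connected components.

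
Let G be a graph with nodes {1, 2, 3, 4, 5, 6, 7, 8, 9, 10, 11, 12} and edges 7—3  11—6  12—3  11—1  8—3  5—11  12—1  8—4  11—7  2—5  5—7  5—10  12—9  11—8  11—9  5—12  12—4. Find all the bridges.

The edges on the cycle 5-11-8-4-12-5 are not bridges since each lies on that cycle.
But removing 11—6 disconnects 11 from 6; removing 10—5 disconnects 10 from 5; removing 2—5 disconnects 2 from 5 — these are bridges.

10-5, 11-6, 2-5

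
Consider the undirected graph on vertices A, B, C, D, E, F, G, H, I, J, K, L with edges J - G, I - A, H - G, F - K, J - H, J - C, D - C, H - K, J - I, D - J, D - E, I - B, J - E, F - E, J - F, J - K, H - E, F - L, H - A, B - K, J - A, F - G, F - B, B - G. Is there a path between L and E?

From L we can reach A, B, C, D, E, F, G, H, I, J, K, L, which includes E.

Yes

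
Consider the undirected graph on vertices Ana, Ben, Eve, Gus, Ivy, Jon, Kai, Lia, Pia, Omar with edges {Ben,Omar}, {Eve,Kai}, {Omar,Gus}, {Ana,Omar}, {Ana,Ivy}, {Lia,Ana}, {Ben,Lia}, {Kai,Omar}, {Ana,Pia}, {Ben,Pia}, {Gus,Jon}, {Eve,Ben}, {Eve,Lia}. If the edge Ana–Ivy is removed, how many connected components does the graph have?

Before removal there is 1 component.
Ana–Ivy is a bridge — removing it separates Ana's side from Ivy's side.
After removal: 2 components.

2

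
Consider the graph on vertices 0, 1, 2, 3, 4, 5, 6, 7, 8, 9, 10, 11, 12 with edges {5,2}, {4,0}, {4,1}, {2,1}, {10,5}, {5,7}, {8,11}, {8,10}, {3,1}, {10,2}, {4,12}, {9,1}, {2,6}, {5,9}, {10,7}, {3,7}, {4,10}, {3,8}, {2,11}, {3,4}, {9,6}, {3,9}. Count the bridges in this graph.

The edges on the cycle 10-5-9-6-2-10 are not bridges since each lies on that cycle.
But removing 4—12 disconnects 4 from 12; removing 4—0 disconnects 4 from 0 — these are bridges.
That makes 2 bridges.

2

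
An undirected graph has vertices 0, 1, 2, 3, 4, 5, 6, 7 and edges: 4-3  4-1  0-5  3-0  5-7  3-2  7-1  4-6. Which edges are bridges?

2-3, 4-6

The edges on the cycle 4-3-0-5-7-1-4 are not bridges since each lies on that cycle.
But removing 4-6 disconnects 4 from 6; removing 3-2 disconnects 3 from 2 — these are bridges.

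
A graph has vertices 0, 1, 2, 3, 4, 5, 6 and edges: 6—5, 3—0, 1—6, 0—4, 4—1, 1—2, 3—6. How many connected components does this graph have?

1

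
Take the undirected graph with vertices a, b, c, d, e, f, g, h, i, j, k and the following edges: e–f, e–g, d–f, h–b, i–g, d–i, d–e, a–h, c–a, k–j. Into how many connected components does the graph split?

Starting from j we can reach j, k. That is one component of size 2.
Starting from a we can reach a, b, c, h. That is one component of size 4.
Starting from d we can reach d, e, f, g, i. That is one component of size 5.
Total: 3 components.

3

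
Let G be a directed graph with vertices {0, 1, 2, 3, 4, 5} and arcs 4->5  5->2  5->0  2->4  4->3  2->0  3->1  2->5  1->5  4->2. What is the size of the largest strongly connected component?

5

{1, 2, 3, 4, 5} are all mutually reachable — one SCC of size 5.
{0} is an SCC by itself.
The largest has 5 vertices.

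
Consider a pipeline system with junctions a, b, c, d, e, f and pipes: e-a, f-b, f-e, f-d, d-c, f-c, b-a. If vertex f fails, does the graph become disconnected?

Deleting f raises the number of components from 1 to 2, so f is a cut vertex.

Yes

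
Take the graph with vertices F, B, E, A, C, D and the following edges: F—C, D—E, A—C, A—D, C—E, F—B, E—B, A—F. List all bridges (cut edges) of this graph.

The edges on the cycle A-D-E-B-F-A are not bridges since each lies on that cycle.
Every edge lies on some cycle, so there are no bridges.

none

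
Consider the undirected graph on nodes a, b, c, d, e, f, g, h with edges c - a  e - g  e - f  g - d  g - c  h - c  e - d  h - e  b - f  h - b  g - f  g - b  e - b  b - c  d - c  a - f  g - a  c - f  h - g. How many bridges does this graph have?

0

The edges on the cycle h-e-d-g-h are not bridges since each lies on that cycle.
Every edge lies on some cycle, so there are no bridges.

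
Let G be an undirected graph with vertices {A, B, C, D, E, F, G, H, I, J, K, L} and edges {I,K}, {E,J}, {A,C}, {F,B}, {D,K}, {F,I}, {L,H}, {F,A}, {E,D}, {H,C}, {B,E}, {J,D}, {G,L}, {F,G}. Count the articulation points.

1

Removing F increases the component count from 1 to 2, so F is a cut vertex.
By contrast removing A leaves 1 component; it is not a cut vertex. No other vertex is a cut vertex either.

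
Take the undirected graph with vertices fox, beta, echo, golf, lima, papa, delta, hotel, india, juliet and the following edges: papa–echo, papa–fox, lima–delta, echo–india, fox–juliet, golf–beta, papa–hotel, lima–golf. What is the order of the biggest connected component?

6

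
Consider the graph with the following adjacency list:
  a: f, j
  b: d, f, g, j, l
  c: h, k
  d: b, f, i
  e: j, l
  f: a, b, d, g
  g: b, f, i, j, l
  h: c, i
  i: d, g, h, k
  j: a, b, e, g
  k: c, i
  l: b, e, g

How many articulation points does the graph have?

1

Removing i increases the component count from 1 to 2, so i is a cut vertex.
By contrast removing f leaves 1 component; it is not a cut vertex. No other vertex is a cut vertex either.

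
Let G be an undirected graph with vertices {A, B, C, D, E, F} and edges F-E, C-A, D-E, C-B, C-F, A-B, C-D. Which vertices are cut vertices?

C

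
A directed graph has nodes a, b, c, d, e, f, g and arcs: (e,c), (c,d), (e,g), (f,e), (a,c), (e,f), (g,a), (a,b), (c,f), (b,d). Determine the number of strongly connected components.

3

{a, c, e, f, g} are all mutually reachable — one SCC of size 5.
{d} is an SCC by itself.
{b} is an SCC by itself.
That gives 3 strongly connected components.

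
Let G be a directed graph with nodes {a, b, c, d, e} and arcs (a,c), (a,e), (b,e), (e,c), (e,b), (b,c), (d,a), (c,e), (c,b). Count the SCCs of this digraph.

3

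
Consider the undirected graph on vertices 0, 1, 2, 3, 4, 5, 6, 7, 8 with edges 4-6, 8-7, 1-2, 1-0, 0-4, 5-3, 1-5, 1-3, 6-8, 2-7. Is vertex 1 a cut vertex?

Deleting 1 raises the number of components from 1 to 2, so 1 is a cut vertex.

Yes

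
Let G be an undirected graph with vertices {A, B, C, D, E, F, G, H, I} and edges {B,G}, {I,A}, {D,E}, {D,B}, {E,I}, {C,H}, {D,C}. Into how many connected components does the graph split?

2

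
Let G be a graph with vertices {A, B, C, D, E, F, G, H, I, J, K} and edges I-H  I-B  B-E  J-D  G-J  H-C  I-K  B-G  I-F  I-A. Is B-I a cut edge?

Yes

Removing B-I leaves no path between B and I: the component count goes from 1 to 2. So it is a bridge.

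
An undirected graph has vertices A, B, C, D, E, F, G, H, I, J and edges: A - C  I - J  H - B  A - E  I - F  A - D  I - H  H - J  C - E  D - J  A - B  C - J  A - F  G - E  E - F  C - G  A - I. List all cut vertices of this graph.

Removing B, for instance, still leaves 1 component. No single vertex removal increases the component count — the graph has no articulation points.

none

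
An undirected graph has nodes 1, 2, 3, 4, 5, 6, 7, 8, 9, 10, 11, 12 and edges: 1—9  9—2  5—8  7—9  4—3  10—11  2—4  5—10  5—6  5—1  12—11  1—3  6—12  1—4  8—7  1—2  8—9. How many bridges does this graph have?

0

The edges on the cycle 8-7-9-8 are not bridges since each lies on that cycle.
Every edge lies on some cycle, so there are no bridges.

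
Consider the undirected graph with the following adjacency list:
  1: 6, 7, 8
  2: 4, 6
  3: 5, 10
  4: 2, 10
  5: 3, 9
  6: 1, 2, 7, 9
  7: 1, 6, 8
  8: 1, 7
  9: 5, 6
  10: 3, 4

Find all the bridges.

none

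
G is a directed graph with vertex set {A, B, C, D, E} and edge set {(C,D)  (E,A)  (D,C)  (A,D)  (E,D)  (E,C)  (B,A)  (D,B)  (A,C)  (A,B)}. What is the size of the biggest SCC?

4

{A, B, C, D} are all mutually reachable — one SCC of size 4.
{E} is an SCC by itself.
The largest has 4 vertices.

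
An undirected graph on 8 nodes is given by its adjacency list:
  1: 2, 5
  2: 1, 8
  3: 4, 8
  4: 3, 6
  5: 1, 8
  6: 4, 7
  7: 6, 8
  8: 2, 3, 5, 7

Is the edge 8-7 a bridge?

After removing 8-7, the path 8-3-4-6-7 still connects them, so the edge is not a bridge.

No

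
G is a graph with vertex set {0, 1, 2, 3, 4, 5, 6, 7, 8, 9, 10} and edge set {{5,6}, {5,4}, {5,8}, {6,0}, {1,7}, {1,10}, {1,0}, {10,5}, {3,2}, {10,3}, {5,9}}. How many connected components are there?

1

Starting from 0 we can reach 0, 1, 2, 3, 4, 5, 6, 7, 8, 9, 10. That is one component of size 11.
Total: 1 component.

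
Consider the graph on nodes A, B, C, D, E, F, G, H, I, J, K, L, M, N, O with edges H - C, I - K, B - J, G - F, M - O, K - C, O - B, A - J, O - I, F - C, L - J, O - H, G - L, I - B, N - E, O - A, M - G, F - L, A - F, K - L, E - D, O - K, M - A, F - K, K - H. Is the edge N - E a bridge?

Yes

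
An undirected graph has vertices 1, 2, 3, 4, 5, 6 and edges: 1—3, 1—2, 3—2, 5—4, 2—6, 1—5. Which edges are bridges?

1-5, 2-6, 4-5

The edges on the cycle 1-3-2-1 are not bridges since each lies on that cycle.
But removing 5—4 disconnects 5 from 4; removing 2—6 disconnects 2 from 6; removing 1—5 disconnects 1 from 5 — these are bridges.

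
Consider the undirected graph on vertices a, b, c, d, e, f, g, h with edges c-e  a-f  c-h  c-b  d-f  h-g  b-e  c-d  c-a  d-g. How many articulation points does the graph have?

Removing c increases the component count from 1 to 2, so c is a cut vertex.
By contrast removing g leaves 1 component; it is not a cut vertex. No other vertex is a cut vertex either.

1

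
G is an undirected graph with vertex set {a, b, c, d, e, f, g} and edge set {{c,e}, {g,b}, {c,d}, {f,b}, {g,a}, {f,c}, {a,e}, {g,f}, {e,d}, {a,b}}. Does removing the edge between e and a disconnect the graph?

No

After removing e–a, the path e-c-f-g-a still connects them, so the edge is not a bridge.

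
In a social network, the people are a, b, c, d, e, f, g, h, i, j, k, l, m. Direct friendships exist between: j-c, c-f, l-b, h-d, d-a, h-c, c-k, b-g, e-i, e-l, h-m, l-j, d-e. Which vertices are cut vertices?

b, c, d, e, h, l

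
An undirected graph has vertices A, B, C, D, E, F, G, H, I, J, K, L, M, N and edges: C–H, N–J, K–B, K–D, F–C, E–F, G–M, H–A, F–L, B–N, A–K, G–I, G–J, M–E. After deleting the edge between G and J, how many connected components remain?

1

G and J are still connected via G-M-E-F-C-H-A-K-B-N-J, so the component count stays at 1.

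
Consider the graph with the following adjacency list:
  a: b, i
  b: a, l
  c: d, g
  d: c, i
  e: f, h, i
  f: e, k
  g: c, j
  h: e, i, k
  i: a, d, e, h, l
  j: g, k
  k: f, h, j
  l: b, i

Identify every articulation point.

i

Removing i increases the component count from 1 to 2, so i is a cut vertex.
By contrast removing b leaves 1 component; it is not a cut vertex. No other vertex is a cut vertex either.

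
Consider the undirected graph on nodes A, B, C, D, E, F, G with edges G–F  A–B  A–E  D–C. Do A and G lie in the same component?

The component containing A is {A, B, E}, and G is not in it.

No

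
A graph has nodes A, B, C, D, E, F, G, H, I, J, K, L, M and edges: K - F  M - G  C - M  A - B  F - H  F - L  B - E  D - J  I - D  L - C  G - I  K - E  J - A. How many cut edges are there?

The edges on the cycle K-F-L-C-M-G-I-D-J-A-B-E-K are not bridges since each lies on that cycle.
But removing F - H disconnects F from H — this is a bridge.

1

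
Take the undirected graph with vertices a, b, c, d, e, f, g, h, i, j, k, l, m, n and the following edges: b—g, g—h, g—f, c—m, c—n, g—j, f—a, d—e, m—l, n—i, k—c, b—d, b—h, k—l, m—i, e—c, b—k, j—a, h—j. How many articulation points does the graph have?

Removing b increases the component count from 1 to 2, so b is a cut vertex.
By contrast removing i leaves 1 component; it is not a cut vertex. No other vertex is a cut vertex either.

1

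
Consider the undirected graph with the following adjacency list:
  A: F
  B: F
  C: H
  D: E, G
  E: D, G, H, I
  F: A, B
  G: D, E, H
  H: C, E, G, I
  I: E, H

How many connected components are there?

2

Starting from A we can reach A, B, F. That is one component of size 3.
Starting from C we can reach C, D, E, G, H, I. That is one component of size 6.
Total: 2 components.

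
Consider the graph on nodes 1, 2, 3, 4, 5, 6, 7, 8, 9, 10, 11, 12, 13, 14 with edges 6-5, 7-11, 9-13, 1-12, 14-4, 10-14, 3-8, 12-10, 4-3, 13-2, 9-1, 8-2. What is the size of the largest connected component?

Starting from 7 we can reach 7, 11. That is one component of size 2.
Starting from 5 we can reach 5, 6. That is one component of size 2.
Starting from 1 we can reach 1, 2, 3, 4, 8, 9, 10, 12, 13, 14. That is one component of size 10.
The largest has 10 vertices.

10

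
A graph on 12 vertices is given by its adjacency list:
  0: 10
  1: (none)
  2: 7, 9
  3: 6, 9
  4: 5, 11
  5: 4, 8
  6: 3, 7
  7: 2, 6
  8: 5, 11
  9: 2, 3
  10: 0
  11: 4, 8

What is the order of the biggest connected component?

5

1 is isolated — a component by itself.
Starting from 0 we can reach 0, 10. That is one component of size 2.
Starting from 4 we can reach 4, 5, 8, 11. That is one component of size 4.
Starting from 2 we can reach 2, 3, 6, 7, 9. That is one component of size 5.
The largest has 5 vertices.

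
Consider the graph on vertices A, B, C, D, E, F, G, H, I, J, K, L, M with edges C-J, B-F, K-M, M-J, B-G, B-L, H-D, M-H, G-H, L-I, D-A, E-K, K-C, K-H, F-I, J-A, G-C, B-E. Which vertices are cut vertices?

Removing B increases the component count from 1 to 2, so B is a cut vertex.
By contrast removing M leaves 1 component; it is not a cut vertex. No other vertex is a cut vertex either.

B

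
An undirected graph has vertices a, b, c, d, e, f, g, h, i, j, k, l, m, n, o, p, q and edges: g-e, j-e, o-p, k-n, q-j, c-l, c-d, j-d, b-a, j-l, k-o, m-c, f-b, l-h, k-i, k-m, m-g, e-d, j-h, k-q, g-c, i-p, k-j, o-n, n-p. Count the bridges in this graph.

The edges on the cycle k-o-n-k are not bridges since each lies on that cycle.
But removing f-b disconnects f from b; removing a-b disconnects a from b — these are bridges.
That makes 2 bridges.

2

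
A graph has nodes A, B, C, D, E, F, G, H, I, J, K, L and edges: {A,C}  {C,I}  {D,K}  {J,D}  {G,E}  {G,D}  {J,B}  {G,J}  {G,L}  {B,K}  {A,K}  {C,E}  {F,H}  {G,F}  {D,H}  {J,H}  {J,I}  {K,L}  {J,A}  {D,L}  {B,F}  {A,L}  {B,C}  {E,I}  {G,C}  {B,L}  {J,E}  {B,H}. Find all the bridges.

The edges on the cycle J-D-L-B-J are not bridges since each lies on that cycle.
Every edge lies on some cycle, so there are no bridges.

none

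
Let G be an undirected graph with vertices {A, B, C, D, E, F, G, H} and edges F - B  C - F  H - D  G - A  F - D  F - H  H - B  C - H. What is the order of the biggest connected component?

E is isolated — a component by itself.
Starting from A we can reach A, G. That is one component of size 2.
Starting from B we can reach B, C, D, F, H. That is one component of size 5.
The largest has 5 vertices.

5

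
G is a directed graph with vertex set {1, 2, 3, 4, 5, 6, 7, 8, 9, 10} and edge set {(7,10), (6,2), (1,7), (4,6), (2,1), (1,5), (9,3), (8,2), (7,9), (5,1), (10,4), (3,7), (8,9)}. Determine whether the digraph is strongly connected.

There is no directed path from 2 to 8, so the graph is not strongly connected.

No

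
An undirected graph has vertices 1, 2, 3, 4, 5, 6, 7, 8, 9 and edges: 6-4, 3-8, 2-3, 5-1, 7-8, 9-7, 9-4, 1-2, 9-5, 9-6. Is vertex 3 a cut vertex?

Deleting 3 leaves 1 component (was 1) (its neighbors 2, 8 remain connected to each other), so 3 is not a cut vertex.

No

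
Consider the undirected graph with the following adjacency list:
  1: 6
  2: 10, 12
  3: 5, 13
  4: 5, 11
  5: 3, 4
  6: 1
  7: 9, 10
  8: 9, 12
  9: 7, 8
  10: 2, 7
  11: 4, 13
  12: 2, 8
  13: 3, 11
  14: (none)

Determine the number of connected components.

4

14 is isolated — a component by itself.
Starting from 1 we can reach 1, 6. That is one component of size 2.
Starting from 3 we can reach 3, 4, 5, 11, 13. That is one component of size 5.
Starting from 2 we can reach 2, 7, 8, 9, 10, 12. That is one component of size 6.
Total: 4 components.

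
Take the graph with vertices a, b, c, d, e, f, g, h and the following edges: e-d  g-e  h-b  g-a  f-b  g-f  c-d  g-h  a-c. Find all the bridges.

The edges on the cycle g-h-b-f-g are not bridges since each lies on that cycle.
Every edge lies on some cycle, so there are no bridges.

none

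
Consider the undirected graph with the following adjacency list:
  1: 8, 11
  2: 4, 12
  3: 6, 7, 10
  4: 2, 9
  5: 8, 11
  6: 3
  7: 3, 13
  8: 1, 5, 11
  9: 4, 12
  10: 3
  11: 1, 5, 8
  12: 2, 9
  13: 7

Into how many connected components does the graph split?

3

Starting from 1 we can reach 1, 5, 8, 11. That is one component of size 4.
Starting from 2 we can reach 2, 4, 9, 12. That is one component of size 4.
Starting from 3 we can reach 3, 6, 7, 10, 13. That is one component of size 5.
Total: 3 components.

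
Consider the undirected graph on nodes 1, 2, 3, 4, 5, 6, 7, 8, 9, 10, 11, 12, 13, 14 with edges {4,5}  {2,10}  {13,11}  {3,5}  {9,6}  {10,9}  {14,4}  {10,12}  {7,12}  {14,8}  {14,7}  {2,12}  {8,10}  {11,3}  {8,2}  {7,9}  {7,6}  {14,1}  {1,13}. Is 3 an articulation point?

No

Deleting 3 leaves 1 component (was 1) (its neighbors 5, 11 remain connected to each other), so 3 is not a cut vertex.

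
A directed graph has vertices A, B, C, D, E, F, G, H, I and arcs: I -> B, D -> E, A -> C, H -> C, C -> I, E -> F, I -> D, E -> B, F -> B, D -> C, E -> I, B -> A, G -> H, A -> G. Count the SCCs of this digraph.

1

{A, B, C, D, E, F, G, H, I} are all mutually reachable — one SCC of size 9.
That gives 1 strongly connected component.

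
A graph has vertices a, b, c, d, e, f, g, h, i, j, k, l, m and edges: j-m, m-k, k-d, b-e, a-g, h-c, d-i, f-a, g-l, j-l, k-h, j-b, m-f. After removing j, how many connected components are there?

With j gone, the remaining components are: {b, e}; {a, c, d, f, g, h, i, k, l, m}.
That is 2 components.

2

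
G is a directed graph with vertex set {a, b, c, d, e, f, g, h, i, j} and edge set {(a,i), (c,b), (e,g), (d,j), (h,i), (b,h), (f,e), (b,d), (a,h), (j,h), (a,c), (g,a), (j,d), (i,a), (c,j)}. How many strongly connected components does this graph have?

{a, b, c, d, h, i, j} are all mutually reachable — one SCC of size 7.
{e} is an SCC by itself.
{f} is an SCC by itself.
{g} is an SCC by itself.
That gives 4 strongly connected components.

4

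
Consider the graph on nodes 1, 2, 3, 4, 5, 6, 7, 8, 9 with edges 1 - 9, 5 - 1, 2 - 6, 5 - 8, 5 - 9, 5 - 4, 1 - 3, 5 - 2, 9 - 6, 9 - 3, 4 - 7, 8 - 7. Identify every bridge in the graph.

none

The edges on the cycle 5-2-6-9-5 are not bridges since each lies on that cycle.
Every edge lies on some cycle, so there are no bridges.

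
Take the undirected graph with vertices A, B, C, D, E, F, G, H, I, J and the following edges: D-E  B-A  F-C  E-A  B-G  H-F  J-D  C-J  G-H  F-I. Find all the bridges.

F-I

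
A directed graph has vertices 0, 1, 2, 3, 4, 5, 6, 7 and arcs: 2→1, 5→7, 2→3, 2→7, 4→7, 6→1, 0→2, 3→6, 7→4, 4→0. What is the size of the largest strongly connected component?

{0, 2, 4, 7} are all mutually reachable — one SCC of size 4.
{6} is an SCC by itself.
{5} is an SCC by itself.
{1} is an SCC by itself.
{3} is an SCC by itself.
The largest has 4 vertices.

4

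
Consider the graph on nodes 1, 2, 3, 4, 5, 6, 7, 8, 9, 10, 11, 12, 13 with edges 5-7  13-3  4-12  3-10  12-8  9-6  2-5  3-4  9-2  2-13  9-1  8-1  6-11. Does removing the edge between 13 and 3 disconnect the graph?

No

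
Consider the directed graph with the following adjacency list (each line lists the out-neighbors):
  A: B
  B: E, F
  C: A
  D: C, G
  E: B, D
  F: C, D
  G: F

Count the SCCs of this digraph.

{A, B, C, D, E, F, G} are all mutually reachable — one SCC of size 7.
That gives 1 strongly connected component.

1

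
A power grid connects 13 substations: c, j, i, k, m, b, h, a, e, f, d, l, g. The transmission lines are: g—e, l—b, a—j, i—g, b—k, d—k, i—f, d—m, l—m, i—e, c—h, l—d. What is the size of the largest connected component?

Starting from c we can reach c, h. That is one component of size 2.
Starting from a we can reach a, j. That is one component of size 2.
Starting from e we can reach e, f, g, i. That is one component of size 4.
Starting from b we can reach b, d, k, l, m. That is one component of size 5.
The largest has 5 vertices.

5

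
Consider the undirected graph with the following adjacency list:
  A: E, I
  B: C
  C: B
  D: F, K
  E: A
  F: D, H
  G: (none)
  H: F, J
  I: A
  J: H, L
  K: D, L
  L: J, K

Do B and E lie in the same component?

No

The component containing B is {B, C}, and E is not in it.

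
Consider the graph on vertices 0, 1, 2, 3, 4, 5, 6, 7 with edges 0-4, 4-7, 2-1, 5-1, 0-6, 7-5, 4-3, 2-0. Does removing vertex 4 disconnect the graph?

Deleting 4 raises the number of components from 1 to 2, so 4 is a cut vertex.

Yes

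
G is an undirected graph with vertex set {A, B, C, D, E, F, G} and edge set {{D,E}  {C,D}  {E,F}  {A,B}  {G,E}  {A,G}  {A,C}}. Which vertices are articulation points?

A, E

Removing A increases the component count from 1 to 2, so A is a cut vertex.
Removing E increases the component count from 1 to 2, so E is a cut vertex.
By contrast removing B leaves 1 component; it is not a cut vertex. No other vertex is a cut vertex either.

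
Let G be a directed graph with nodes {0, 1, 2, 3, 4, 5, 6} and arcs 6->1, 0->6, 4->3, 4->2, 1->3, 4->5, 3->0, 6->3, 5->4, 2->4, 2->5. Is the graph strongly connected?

No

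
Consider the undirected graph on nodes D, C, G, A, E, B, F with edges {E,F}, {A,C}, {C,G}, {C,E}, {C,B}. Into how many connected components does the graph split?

2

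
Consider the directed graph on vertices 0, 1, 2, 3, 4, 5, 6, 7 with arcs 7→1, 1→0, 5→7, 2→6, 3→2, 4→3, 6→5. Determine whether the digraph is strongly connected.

No

There is no directed path from 3 to 4, so the graph is not strongly connected.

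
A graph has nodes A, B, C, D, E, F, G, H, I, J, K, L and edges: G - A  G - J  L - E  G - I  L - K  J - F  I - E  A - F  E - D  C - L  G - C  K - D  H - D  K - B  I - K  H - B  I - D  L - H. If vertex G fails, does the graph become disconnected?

Deleting G raises the number of components from 1 to 2, so G is a cut vertex.

Yes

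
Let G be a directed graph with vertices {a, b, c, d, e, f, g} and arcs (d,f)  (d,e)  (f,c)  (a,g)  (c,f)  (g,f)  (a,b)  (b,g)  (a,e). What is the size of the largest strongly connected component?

{c, f} are all mutually reachable — one SCC of size 2.
{g} is an SCC by itself.
{d} is an SCC by itself.
{a} is an SCC by itself.
{e} is an SCC by itself.
(and 1 more singleton SCC)
The largest has 2 vertices.

2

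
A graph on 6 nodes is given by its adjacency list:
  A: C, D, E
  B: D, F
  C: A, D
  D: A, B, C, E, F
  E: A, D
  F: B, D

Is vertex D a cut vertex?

Deleting D raises the number of components from 1 to 2, so D is a cut vertex.

Yes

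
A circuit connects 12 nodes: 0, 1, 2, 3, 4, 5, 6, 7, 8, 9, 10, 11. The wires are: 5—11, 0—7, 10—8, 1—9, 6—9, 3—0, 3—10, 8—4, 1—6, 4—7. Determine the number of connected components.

4

2 is isolated — a component by itself.
Starting from 5 we can reach 5, 11. That is one component of size 2.
Starting from 1 we can reach 1, 6, 9. That is one component of size 3.
Starting from 0 we can reach 0, 3, 4, 7, 8, 10. That is one component of size 6.
Total: 4 components.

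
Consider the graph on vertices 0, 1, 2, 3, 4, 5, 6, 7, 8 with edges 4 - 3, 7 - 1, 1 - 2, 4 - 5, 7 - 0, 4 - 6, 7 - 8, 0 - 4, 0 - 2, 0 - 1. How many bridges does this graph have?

5

The edges on the cycle 0-1-2-0 are not bridges since each lies on that cycle.
But removing 3 - 4 disconnects 3 from 4; removing 7 - 8 disconnects 7 from 8; removing 0 - 4 disconnects 0 from 4; removing 5 - 4 disconnects 5 from 4 — these are bridges.
In total 5 edges are bridges.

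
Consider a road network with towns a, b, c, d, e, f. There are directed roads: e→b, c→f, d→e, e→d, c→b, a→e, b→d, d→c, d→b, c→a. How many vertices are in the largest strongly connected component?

5

{a, b, c, d, e} are all mutually reachable — one SCC of size 5.
{f} is an SCC by itself.
The largest has 5 vertices.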